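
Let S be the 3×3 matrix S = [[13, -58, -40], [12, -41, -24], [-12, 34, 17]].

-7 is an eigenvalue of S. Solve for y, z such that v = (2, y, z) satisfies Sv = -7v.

We need (S + 7I)v = 0.
S + 7I = [[20, -58, -40], [12, -34, -24], [-12, 34, 24]].
Row 1: (20)·2 + (-58)·y + (-40)·z = 0
Row 2: (12)·2 + (-34)·y + (-24)·z = 0
Row 3: (-12)·2 + (34)·y + (24)·z = 0
Solving gives y = 0, z = 1.
Check: S·(2, 0, 1) = (-14, 0, -7) = -7·(2, 0, 1).

0, 1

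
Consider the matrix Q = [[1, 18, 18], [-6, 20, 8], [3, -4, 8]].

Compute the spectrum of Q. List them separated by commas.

Compute the characteristic polynomial p(μ) = det(μI - Q).
Expanding along the first row, p(μ) = μ^3 - 29μ^2 + 274μ - 840.
Try μ = 10: p(10) = 0, so 10 is a root.
Dividing by (μ - 10) leaves μ^2 - 19μ + 84.
The quadratic factors as (μ - 7)·(μ - 12).
Eigenvalues: 7, 10, 12.

7, 10, 12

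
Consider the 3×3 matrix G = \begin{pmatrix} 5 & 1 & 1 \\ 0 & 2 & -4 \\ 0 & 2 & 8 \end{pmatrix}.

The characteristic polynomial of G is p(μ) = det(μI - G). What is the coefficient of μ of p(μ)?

p(μ) = μ^3 - 15μ^2 + 74μ - 120.
The coefficient of μ is 74.

74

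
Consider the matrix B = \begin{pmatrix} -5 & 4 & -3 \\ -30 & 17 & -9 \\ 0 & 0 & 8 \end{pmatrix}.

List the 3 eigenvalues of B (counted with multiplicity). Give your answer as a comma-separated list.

Set up det(tI - B) = 0.
Expanding the 3×3 determinant: p(t) = t^3 - 20t^2 + 131t - 280.
Try t = 8: p(8) = 0, so 8 is a root.
Dividing by (t - 8) leaves t^2 - 12t + 35.
The quadratic factors as (t - 5)·(t - 7).
Eigenvalues: 5, 7, 8.

5, 7, 8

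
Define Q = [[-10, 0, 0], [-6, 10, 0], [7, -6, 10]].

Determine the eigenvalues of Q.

Q is lower triangular, so its eigenvalues are the diagonal entries.
Diagonal: -10, 10, 10.

-10, 10, 10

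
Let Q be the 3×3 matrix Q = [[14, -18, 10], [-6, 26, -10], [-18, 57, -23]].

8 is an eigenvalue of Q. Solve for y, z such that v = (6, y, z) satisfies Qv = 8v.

-3, -9

We need (Q - 8I)v = 0.
Q - 8I = [[6, -18, 10], [-6, 18, -10], [-18, 57, -31]].
Row 1: (6)·6 + (-18)·y + (10)·z = 0
Row 2: (-6)·6 + (18)·y + (-10)·z = 0
Row 3: (-18)·6 + (57)·y + (-31)·z = 0
Solving gives y = -3, z = -9.
Check: Q·(6, -3, -9) = (48, -24, -72) = 8·(6, -3, -9).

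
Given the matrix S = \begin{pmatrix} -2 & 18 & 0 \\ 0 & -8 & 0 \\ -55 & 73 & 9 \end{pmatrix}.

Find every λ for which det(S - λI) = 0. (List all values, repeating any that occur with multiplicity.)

The characteristic polynomial is p(t) = det(tI - S).
Cofactor expansion gives p(t) = t^3 + t^2 - 74t - 144.
Try t = -2: p(-2) = 0, so -2 is a root.
Factor out (t + 2): p(t) = (t + 2)·(t^2 - t - 72).
The quadratic factors as (t + 8)·(t - 9).
Eigenvalues: -8, -2, 9.

-8, -2, 9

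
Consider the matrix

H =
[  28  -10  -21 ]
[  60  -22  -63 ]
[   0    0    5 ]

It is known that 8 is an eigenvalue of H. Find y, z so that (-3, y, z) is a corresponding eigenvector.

We need (H - 8I)v = 0.
H - 8I = [[20, -10, -21], [60, -30, -63], [0, 0, -3]].
Row 1: (20)·-3 + (-10)·y + (-21)·z = 0
Row 2: (60)·-3 + (-30)·y + (-63)·z = 0
Row 3: (0)·-3 + (0)·y + (-3)·z = 0
Solving gives y = -6, z = 0.
Check: H·(-3, -6, 0) = (-24, -48, 0) = 8·(-3, -6, 0).

-6, 0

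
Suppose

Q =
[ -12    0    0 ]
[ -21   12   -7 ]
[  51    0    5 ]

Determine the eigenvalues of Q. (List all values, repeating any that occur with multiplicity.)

Set up det(lambda·I - Q) = 0.
Expanding along the first row, p(lambda) = lambda^3 - 5·lambda^2 - 144·lambda + 720.
Rational-root test: lambda = 12 gives p(12) = 0.
Factor out (lambda - 12): p(lambda) = (lambda - 12)·(lambda^2 + 7·lambda - 60).
The quadratic factors as (lambda + 12)·(lambda - 5).
Eigenvalues: -12, 5, 12.

-12, 5, 12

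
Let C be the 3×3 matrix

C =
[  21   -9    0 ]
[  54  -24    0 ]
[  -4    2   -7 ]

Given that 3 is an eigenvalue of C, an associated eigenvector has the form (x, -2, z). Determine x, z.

-1, 0

We need (C - 3I)v = 0.
C - 3I = [[18, -9, 0], [54, -27, 0], [-4, 2, -10]].
Row 1: (18)·x + (-9)·-2 + (0)·z = 0
Row 2: (54)·x + (-27)·-2 + (0)·z = 0
Row 3: (-4)·x + (2)·-2 + (-10)·z = 0
Solving gives x = -1, z = 0.
Check: C·(-1, -2, 0) = (-3, -6, 0) = 3·(-1, -2, 0).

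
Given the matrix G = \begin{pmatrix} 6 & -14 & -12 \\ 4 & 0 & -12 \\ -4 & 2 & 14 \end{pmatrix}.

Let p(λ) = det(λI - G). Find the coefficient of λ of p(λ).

p(λ) = λ^3 - 20λ^2 + 116λ - 160.
The coefficient of λ is 116.

116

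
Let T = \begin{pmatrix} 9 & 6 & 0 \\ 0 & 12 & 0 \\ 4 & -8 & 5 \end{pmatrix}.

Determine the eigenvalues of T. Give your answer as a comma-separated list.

Compute the characteristic polynomial p(t) = det(tI - T).
Expanding the 3×3 determinant: p(t) = t^3 - 26t^2 + 213t - 540.
Since p(5) = 0, t = 5 is a root.
Factor out (t - 5): p(t) = (t - 5)·(t^2 - 21t + 108).
The quadratic factors as (t - 9)·(t - 12).
Eigenvalues: 5, 9, 12.

5, 9, 12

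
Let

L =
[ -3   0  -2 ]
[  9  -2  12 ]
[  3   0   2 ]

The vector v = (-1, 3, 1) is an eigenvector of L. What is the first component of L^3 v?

First find the eigenvalue: Lv = (1, -3, -1) = -1·(-1, 3, 1), so λ = -1.
Then L^3 v = λ^3·v = (-1)^3·(-1, 3, 1) = -1·(-1, 3, 1) = (1, -3, -1).

1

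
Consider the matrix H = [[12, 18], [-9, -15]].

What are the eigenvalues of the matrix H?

det(H - μI) = (12 - μ)(-15 - μ) - (18)·(-9) = μ^2 + 3μ - 18.
This factors as (μ + 6)·(μ - 3) = 0.
Eigenvalues: -6, 3.

-6, 3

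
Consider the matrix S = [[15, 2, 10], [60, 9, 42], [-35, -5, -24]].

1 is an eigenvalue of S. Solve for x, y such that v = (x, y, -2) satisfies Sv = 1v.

We need (S - 1I)v = 0.
S - 1I = [[14, 2, 10], [60, 8, 42], [-35, -5, -25]].
Row 1: (14)·x + (2)·y + (10)·-2 = 0
Row 2: (60)·x + (8)·y + (42)·-2 = 0
Row 3: (-35)·x + (-5)·y + (-25)·-2 = 0
Solving gives x = 1, y = 3.
Check: S·(1, 3, -2) = (1, 3, -2) = 1·(1, 3, -2).

1, 3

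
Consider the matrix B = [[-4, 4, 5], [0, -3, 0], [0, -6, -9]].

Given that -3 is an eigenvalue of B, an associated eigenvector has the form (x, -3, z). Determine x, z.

We need (B + 3I)v = 0.
B + 3I = [[-1, 4, 5], [0, 0, 0], [0, -6, -6]].
Row 1: (-1)·x + (4)·-3 + (5)·z = 0
Row 2: (0)·x + (0)·-3 + (0)·z = 0
Row 3: (0)·x + (-6)·-3 + (-6)·z = 0
Solving gives x = 3, z = 3.
Check: B·(3, -3, 3) = (-9, 9, -9) = -3·(3, -3, 3).

3, 3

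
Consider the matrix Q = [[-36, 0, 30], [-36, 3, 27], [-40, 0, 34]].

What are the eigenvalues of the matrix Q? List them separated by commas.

Compute the characteristic polynomial p(r) = det(rI - Q).
Cofactor expansion gives p(r) = r^3 - r^2 - 30r + 72.
Rational-root test: r = 4 gives p(4) = 0.
Factor out (r - 4): p(r) = (r - 4)·(r^2 + 3r - 18).
The quadratic factors as (r + 6)·(r - 3).
Eigenvalues: -6, 3, 4.

-6, 3, 4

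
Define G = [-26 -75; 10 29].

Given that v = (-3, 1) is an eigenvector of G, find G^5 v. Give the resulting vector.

(3, -1)

First find the eigenvalue: Gv = (3, -1) = -1·(-3, 1), so λ = -1.
Then G^5 v = λ^5·v = (-1)^5·(-3, 1) = -1·(-3, 1) = (3, -1).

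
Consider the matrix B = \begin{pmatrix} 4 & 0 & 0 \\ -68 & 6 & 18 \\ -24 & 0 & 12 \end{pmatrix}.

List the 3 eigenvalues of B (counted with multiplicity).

Compute the characteristic polynomial p(λ) = det(λI - B).
Expanding along the first row, p(λ) = λ^3 - 22λ^2 + 144λ - 288.
Since p(6) = 0, λ = 6 is a root.
Factor out (λ - 6): p(λ) = (λ - 6)·(λ^2 - 16λ + 48).
The quadratic factors as (λ - 4)·(λ - 12).
Eigenvalues: 4, 6, 12.

4, 6, 12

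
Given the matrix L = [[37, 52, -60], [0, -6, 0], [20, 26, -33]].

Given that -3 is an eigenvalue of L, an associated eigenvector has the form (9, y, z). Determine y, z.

We need (L + 3I)v = 0.
L + 3I = [[40, 52, -60], [0, -3, 0], [20, 26, -30]].
Row 1: (40)·9 + (52)·y + (-60)·z = 0
Row 2: (0)·9 + (-3)·y + (0)·z = 0
Row 3: (20)·9 + (26)·y + (-30)·z = 0
Solving gives y = 0, z = 6.
Check: L·(9, 0, 6) = (-27, 0, -18) = -3·(9, 0, 6).

0, 6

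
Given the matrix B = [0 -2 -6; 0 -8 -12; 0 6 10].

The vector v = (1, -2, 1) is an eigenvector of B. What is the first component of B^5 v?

First find the eigenvalue: Bv = (-2, 4, -2) = -2·(1, -2, 1), so λ = -2.
Then B^5 v = λ^5·v = (-2)^5·(1, -2, 1) = -32·(1, -2, 1) = (-32, 64, -32).

-32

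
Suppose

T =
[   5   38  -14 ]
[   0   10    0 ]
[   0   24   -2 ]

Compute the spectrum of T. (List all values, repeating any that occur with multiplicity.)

-2, 5, 10

Compute the characteristic polynomial p(t) = det(tI - T).
Expanding along the first row, p(t) = t^3 - 13t^2 + 20t + 100.
Since p(-2) = 0, t = -2 is a root.
Dividing by (t + 2) leaves t^2 - 15t + 50.
The quadratic factors as (t - 5)·(t - 10).
Eigenvalues: -2, 5, 10.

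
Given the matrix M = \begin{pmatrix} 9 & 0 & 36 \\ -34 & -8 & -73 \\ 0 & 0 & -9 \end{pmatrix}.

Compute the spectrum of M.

-9, -8, 9

Compute the characteristic polynomial p(s) = det(sI - M).
Expanding along the first row, p(s) = s^3 + 8s^2 - 81s - 648.
Try s = -8: p(-8) = 0, so -8 is a root.
Dividing by (s + 8) leaves s^2 - 81.
The quadratic factors as (s + 9)·(s - 9).
Eigenvalues: -9, -8, 9.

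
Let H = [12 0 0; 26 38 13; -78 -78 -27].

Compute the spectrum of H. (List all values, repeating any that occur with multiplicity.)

-1, 12, 12

The characteristic polynomial is p(λ) = det(λI - H).
Expanding the 3×3 determinant: p(λ) = λ^3 - 23λ^2 + 120λ + 144.
Since p(12) = 0, λ = 12 is a root.
Factor out (λ - 12): p(λ) = (λ - 12)·(λ^2 - 11λ - 12).
The quadratic factors as (λ + 1)·(λ - 12).
Eigenvalues: -1, 12, 12.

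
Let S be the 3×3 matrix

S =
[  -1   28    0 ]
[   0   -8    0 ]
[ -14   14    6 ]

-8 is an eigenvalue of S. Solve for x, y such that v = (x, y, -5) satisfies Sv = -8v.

-4, 1

We need (S + 8I)v = 0.
S + 8I = [[7, 28, 0], [0, 0, 0], [-14, 14, 14]].
Row 1: (7)·x + (28)·y + (0)·-5 = 0
Row 2: (0)·x + (0)·y + (0)·-5 = 0
Row 3: (-14)·x + (14)·y + (14)·-5 = 0
Solving gives x = -4, y = 1.
Check: S·(-4, 1, -5) = (32, -8, 40) = -8·(-4, 1, -5).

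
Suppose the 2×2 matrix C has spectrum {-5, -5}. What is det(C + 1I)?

16

If C has eigenvalues -5, -5, then C + 1I has eigenvalues -4, -4.
det(C + 1I) = (-4) · (-4) = 16.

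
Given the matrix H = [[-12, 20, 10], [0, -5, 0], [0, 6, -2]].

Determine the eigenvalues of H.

-12, -5, -2

Compute the characteristic polynomial p(t) = det(tI - H).
Expanding the 3×3 determinant: p(t) = t^3 + 19t^2 + 94t + 120.
Since p(-5) = 0, t = -5 is a root.
Factor out (t + 5): p(t) = (t + 5)·(t^2 + 14t + 24).
The quadratic factors as (t + 12)·(t + 2).
Eigenvalues: -12, -5, -2.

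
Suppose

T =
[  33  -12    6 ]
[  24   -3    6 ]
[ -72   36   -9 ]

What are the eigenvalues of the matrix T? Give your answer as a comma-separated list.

Set up det(sI - T) = 0.
Cofactor expansion gives p(s) = s^3 - 21s^2 + 135s - 243.
Since p(9) = 0, s = 9 is a root.
Factor out (s - 9): p(s) = (s - 9)·(s^2 - 12s + 27).
The quadratic factors as (s - 3)·(s - 9).
Eigenvalues: 3, 9, 9.

3, 9, 9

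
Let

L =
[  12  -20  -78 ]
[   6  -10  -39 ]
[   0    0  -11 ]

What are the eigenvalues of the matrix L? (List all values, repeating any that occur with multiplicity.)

-11, 0, 2

Set up det(sI - L) = 0.
Cofactor expansion gives p(s) = s^3 + 9s^2 - 22s.
Try s = 2: p(2) = 0, so 2 is a root.
Dividing by (s - 2) leaves s^2 + 11s.
The quadratic factors as (s + 11)·s.
Eigenvalues: -11, 0, 2.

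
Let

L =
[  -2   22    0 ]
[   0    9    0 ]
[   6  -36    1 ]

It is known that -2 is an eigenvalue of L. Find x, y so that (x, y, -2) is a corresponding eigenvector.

1, 0

We need (L + 2I)v = 0.
L + 2I = [[0, 22, 0], [0, 11, 0], [6, -36, 3]].
Row 1: (0)·x + (22)·y + (0)·-2 = 0
Row 2: (0)·x + (11)·y + (0)·-2 = 0
Row 3: (6)·x + (-36)·y + (3)·-2 = 0
Solving gives x = 1, y = 0.
Check: L·(1, 0, -2) = (-2, 0, 4) = -2·(1, 0, -2).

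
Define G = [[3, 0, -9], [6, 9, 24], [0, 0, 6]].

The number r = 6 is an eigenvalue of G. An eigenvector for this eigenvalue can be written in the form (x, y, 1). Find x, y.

We need (G - 6I)v = 0.
G - 6I = [[-3, 0, -9], [6, 3, 24], [0, 0, 0]].
Row 1: (-3)·x + (0)·y + (-9)·1 = 0
Row 2: (6)·x + (3)·y + (24)·1 = 0
Row 3: (0)·x + (0)·y + (0)·1 = 0
Solving gives x = -3, y = -2.
Check: G·(-3, -2, 1) = (-18, -12, 6) = 6·(-3, -2, 1).

-3, -2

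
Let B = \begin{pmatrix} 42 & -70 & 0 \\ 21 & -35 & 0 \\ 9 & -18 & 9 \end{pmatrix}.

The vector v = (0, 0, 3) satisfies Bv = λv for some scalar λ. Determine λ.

Compute Bv: B·(0, 0, 3) = (0, 0, 27).
Since Bv = λv, compare component 3: 27 = λ·3, so λ = 9.

9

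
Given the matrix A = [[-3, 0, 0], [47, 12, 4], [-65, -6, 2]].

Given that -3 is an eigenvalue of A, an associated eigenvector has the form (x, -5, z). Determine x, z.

1, 7

We need (A + 3I)v = 0.
A + 3I = [[0, 0, 0], [47, 15, 4], [-65, -6, 5]].
Row 1: (0)·x + (0)·-5 + (0)·z = 0
Row 2: (47)·x + (15)·-5 + (4)·z = 0
Row 3: (-65)·x + (-6)·-5 + (5)·z = 0
Solving gives x = 1, z = 7.
Check: A·(1, -5, 7) = (-3, 15, -21) = -3·(1, -5, 7).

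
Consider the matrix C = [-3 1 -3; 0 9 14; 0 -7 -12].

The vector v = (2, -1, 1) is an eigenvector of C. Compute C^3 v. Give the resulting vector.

(-250, 125, -125)

First find the eigenvalue: Cv = (-10, 5, -5) = -5·(2, -1, 1), so λ = -5.
Then C^3 v = λ^3·v = (-5)^3·(2, -1, 1) = -125·(2, -1, 1) = (-250, 125, -125).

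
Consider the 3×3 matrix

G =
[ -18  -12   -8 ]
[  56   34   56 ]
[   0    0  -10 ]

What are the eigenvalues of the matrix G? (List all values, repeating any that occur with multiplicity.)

-10, 6, 10

The characteristic polynomial is p(s) = det(sI - G).
Expanding the 3×3 determinant: p(s) = s^3 - 6s^2 - 100s + 600.
Try s = -10: p(-10) = 0, so -10 is a root.
Dividing by (s + 10) leaves s^2 - 16s + 60.
The quadratic factors as (s - 6)·(s - 10).
Eigenvalues: -10, 6, 10.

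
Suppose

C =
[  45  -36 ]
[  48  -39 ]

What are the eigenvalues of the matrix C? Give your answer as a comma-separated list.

-3, 9

det(C - μI) = (45 - μ)(-39 - μ) - (-36)·(48) = μ^2 - 6μ - 27.
This factors as (μ + 3)·(μ - 9) = 0.
Eigenvalues: -3, 9.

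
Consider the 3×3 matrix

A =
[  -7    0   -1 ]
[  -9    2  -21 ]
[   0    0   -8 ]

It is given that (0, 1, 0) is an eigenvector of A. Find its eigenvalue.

2

Compute Av: A·(0, 1, 0) = (0, 2, 0).
Since Av = λv, compare component 2: 2 = λ·1, so λ = 2.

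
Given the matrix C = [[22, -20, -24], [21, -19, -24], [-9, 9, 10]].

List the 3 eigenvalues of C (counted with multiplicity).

1, 2, 10

The characteristic polynomial is p(μ) = det(μI - C).
Cofactor expansion gives p(μ) = μ^3 - 13μ^2 + 32μ - 20.
Rational-root test: μ = 1 gives p(1) = 0.
Dividing by (μ - 1) leaves μ^2 - 12μ + 20.
The quadratic factors as (μ - 2)·(μ - 10).
Eigenvalues: 1, 2, 10.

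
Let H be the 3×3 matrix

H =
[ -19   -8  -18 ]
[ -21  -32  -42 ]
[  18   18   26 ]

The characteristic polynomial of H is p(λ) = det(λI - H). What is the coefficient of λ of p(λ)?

p(λ) = λ^3 + 25λ^2 + 194λ + 440.
The coefficient of λ is 194.

194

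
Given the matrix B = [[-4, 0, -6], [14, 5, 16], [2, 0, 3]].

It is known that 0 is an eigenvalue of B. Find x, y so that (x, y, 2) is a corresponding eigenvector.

We need (B)v = 0.
B = [[-4, 0, -6], [14, 5, 16], [2, 0, 3]].
Row 1: (-4)·x + (0)·y + (-6)·2 = 0
Row 2: (14)·x + (5)·y + (16)·2 = 0
Row 3: (2)·x + (0)·y + (3)·2 = 0
Solving gives x = -3, y = 2.
Check: B·(-3, 2, 2) = (0, 0, 0) = 0·(-3, 2, 2).

-3, 2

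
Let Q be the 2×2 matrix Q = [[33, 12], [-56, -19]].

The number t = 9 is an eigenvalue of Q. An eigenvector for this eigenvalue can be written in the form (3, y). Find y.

-6

We need (Q - 9I)v = 0.
Q - 9I = [[24, 12], [-56, -28]].
Row 1: (24)·3 + (12)·y = 0
Row 2: (-56)·3 + (-28)·y = 0
Solving gives y = -6.
Check: Q·(3, -6) = (27, -54) = 9·(3, -6).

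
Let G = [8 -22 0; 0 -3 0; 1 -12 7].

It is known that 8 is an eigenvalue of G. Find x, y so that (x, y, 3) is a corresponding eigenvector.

3, 0

We need (G - 8I)v = 0.
G - 8I = [[0, -22, 0], [0, -11, 0], [1, -12, -1]].
Row 1: (0)·x + (-22)·y + (0)·3 = 0
Row 2: (0)·x + (-11)·y + (0)·3 = 0
Row 3: (1)·x + (-12)·y + (-1)·3 = 0
Solving gives x = 3, y = 0.
Check: G·(3, 0, 3) = (24, 0, 24) = 8·(3, 0, 3).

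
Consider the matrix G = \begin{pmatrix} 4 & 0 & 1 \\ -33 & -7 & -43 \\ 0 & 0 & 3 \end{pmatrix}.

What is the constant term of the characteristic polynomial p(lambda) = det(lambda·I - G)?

p(0) = det(0·I − G) = det(−G) = (−1)^3·det(G).
det(G) = -84, so p(0) = 84.

84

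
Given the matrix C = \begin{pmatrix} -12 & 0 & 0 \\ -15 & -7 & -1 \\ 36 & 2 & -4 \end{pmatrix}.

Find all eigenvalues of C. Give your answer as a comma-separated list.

Set up det(μI - C) = 0.
Expanding the 3×3 determinant: p(μ) = μ^3 + 23μ^2 + 162μ + 360.
Try μ = -6: p(-6) = 0, so -6 is a root.
Dividing by (μ + 6) leaves μ^2 + 17μ + 60.
The quadratic factors as (μ + 12)·(μ + 5).
Eigenvalues: -12, -6, -5.

-12, -6, -5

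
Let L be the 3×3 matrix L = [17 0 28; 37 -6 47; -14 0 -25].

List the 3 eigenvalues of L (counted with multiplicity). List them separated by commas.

Set up det(rI - L) = 0.
Cofactor expansion gives p(r) = r^3 + 14r^2 + 15r - 198.
Rational-root test: r = -11 gives p(-11) = 0.
Dividing by (r + 11) leaves r^2 + 3r - 18.
The quadratic factors as (r + 6)·(r - 3).
Eigenvalues: -11, -6, 3.

-11, -6, 3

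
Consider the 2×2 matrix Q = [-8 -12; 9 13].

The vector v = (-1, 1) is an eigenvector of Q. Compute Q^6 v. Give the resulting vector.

First find the eigenvalue: Qv = (-4, 4) = 4·(-1, 1), so λ = 4.
Then Q^6 v = λ^6·v = 4^6·(-1, 1) = 4096·(-1, 1) = (-4096, 4096).

(-4096, 4096)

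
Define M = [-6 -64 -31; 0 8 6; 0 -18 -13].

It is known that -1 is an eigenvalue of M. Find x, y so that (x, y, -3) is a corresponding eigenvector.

-7, 2

We need (M + 1I)v = 0.
M + 1I = [[-5, -64, -31], [0, 9, 6], [0, -18, -12]].
Row 1: (-5)·x + (-64)·y + (-31)·-3 = 0
Row 2: (0)·x + (9)·y + (6)·-3 = 0
Row 3: (0)·x + (-18)·y + (-12)·-3 = 0
Solving gives x = -7, y = 2.
Check: M·(-7, 2, -3) = (7, -2, 3) = -1·(-7, 2, -3).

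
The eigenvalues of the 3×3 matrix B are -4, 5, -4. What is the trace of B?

-3

trace(B) is the sum of the eigenvalues: (-4) + (5) + (-4) = -3.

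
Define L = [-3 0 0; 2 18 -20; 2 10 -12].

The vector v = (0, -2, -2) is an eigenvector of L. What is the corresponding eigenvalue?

-2

Compute Lv: L·(0, -2, -2) = (0, 4, 4).
Since Lv = λv, compare component 2: 4 = λ·-2, so λ = -2.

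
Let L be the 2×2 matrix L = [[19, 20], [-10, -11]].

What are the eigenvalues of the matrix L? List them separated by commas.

-1, 9

det(L - sI) = (19 - s)(-11 - s) - (20)·(-10) = s^2 - 8s - 9.
This factors as (s + 1)·(s - 9) = 0.
Eigenvalues: -1, 9.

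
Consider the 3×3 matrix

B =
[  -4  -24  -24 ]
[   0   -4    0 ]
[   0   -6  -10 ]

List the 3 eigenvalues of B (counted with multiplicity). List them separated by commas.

Set up det(μI - B) = 0.
Cofactor expansion gives p(μ) = μ^3 + 18μ^2 + 96μ + 160.
Rational-root test: μ = -10 gives p(-10) = 0.
Factor out (μ + 10): p(μ) = (μ + 10)·(μ^2 + 8μ + 16).
The quadratic factor is (μ + 4)^2.
Eigenvalues: -10, -4, -4.

-10, -4, -4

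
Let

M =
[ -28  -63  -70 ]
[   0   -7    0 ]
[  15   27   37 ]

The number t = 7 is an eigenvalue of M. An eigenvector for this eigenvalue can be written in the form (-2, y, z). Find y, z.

0, 1

We need (M - 7I)v = 0.
M - 7I = [[-35, -63, -70], [0, -14, 0], [15, 27, 30]].
Row 1: (-35)·-2 + (-63)·y + (-70)·z = 0
Row 2: (0)·-2 + (-14)·y + (0)·z = 0
Row 3: (15)·-2 + (27)·y + (30)·z = 0
Solving gives y = 0, z = 1.
Check: M·(-2, 0, 1) = (-14, 0, 7) = 7·(-2, 0, 1).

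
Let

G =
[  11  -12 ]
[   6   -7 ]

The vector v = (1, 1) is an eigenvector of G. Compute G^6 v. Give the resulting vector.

(1, 1)

First find the eigenvalue: Gv = (-1, -1) = -1·(1, 1), so λ = -1.
Then G^6 v = λ^6·v = (-1)^6·(1, 1) = 1·(1, 1) = (1, 1).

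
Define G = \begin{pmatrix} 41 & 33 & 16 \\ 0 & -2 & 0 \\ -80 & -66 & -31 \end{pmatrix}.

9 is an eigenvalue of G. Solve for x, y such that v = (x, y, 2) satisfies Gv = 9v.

-1, 0

We need (G - 9I)v = 0.
G - 9I = [[32, 33, 16], [0, -11, 0], [-80, -66, -40]].
Row 1: (32)·x + (33)·y + (16)·2 = 0
Row 2: (0)·x + (-11)·y + (0)·2 = 0
Row 3: (-80)·x + (-66)·y + (-40)·2 = 0
Solving gives x = -1, y = 0.
Check: G·(-1, 0, 2) = (-9, 0, 18) = 9·(-1, 0, 2).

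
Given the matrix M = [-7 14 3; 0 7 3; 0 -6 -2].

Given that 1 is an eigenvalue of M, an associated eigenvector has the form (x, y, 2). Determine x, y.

We need (M - 1I)v = 0.
M - 1I = [[-8, 14, 3], [0, 6, 3], [0, -6, -3]].
Row 1: (-8)·x + (14)·y + (3)·2 = 0
Row 2: (0)·x + (6)·y + (3)·2 = 0
Row 3: (0)·x + (-6)·y + (-3)·2 = 0
Solving gives x = -1, y = -1.
Check: M·(-1, -1, 2) = (-1, -1, 2) = 1·(-1, -1, 2).

-1, -1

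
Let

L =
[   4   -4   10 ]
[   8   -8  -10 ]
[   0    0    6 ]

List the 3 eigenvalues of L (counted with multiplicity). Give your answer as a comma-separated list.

Compute the characteristic polynomial p(λ) = det(λI - L).
Expanding along the first row, p(λ) = λ^3 - 2λ^2 - 24λ.
Since p(-4) = 0, λ = -4 is a root.
Dividing by (λ + 4) leaves λ^2 - 6λ.
The quadratic factors as λ·(λ - 6).
Eigenvalues: -4, 0, 6.

-4, 0, 6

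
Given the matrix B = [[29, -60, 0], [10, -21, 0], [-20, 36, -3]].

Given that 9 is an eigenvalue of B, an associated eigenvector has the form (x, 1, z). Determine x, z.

We need (B - 9I)v = 0.
B - 9I = [[20, -60, 0], [10, -30, 0], [-20, 36, -12]].
Row 1: (20)·x + (-60)·1 + (0)·z = 0
Row 2: (10)·x + (-30)·1 + (0)·z = 0
Row 3: (-20)·x + (36)·1 + (-12)·z = 0
Solving gives x = 3, z = -2.
Check: B·(3, 1, -2) = (27, 9, -18) = 9·(3, 1, -2).

3, -2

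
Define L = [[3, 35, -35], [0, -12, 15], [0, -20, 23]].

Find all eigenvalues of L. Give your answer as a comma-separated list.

3, 3, 8

Compute the characteristic polynomial p(λ) = det(λI - L).
Expanding the 3×3 determinant: p(λ) = λ^3 - 14λ^2 + 57λ - 72.
Rational-root test: λ = 3 gives p(3) = 0.
Factor out (λ - 3): p(λ) = (λ - 3)·(λ^2 - 11λ + 24).
The quadratic factors as (λ - 3)·(λ - 8).
Eigenvalues: 3, 3, 8.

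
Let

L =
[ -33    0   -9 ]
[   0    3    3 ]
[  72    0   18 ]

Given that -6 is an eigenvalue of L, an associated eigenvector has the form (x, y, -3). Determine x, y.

We need (L + 6I)v = 0.
L + 6I = [[-27, 0, -9], [0, 9, 3], [72, 0, 24]].
Row 1: (-27)·x + (0)·y + (-9)·-3 = 0
Row 2: (0)·x + (9)·y + (3)·-3 = 0
Row 3: (72)·x + (0)·y + (24)·-3 = 0
Solving gives x = 1, y = 1.
Check: L·(1, 1, -3) = (-6, -6, 18) = -6·(1, 1, -3).

1, 1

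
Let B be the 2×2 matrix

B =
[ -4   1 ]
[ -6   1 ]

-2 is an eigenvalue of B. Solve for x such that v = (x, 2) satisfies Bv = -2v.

1

We need (B + 2I)v = 0.
B + 2I = [[-2, 1], [-6, 3]].
Row 1: (-2)·x + (1)·2 = 0
Row 2: (-6)·x + (3)·2 = 0
Solving gives x = 1.
Check: B·(1, 2) = (-2, -4) = -2·(1, 2).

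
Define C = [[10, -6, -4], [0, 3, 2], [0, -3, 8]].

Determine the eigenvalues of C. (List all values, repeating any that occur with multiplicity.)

Compute the characteristic polynomial p(μ) = det(μI - C).
Expanding the 3×3 determinant: p(μ) = μ^3 - 21μ^2 + 140μ - 300.
Try μ = 5: p(5) = 0, so 5 is a root.
Dividing by (μ - 5) leaves μ^2 - 16μ + 60.
The quadratic factors as (μ - 6)·(μ - 10).
Eigenvalues: 5, 6, 10.

5, 6, 10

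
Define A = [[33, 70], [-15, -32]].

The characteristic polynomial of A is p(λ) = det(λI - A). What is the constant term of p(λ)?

-6

p(λ) = λ^2 - λ - 6.
The constant term is -6.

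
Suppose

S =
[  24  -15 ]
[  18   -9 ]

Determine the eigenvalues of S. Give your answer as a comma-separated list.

6, 9

det(S - tI) = (24 - t)(-9 - t) - (-15)·(18) = t^2 - 15t + 54.
This factors as (t - 6)·(t - 9) = 0.
Eigenvalues: 6, 9.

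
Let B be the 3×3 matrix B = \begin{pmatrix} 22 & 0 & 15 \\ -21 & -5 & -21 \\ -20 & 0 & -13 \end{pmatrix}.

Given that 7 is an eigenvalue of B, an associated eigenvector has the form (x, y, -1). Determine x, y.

1, 0

We need (B - 7I)v = 0.
B - 7I = [[15, 0, 15], [-21, -12, -21], [-20, 0, -20]].
Row 1: (15)·x + (0)·y + (15)·-1 = 0
Row 2: (-21)·x + (-12)·y + (-21)·-1 = 0
Row 3: (-20)·x + (0)·y + (-20)·-1 = 0
Solving gives x = 1, y = 0.
Check: B·(1, 0, -1) = (7, 0, -7) = 7·(1, 0, -1).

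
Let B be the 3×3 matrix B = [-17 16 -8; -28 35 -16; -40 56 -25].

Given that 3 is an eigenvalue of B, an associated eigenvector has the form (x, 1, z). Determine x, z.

0, 2

We need (B - 3I)v = 0.
B - 3I = [[-20, 16, -8], [-28, 32, -16], [-40, 56, -28]].
Row 1: (-20)·x + (16)·1 + (-8)·z = 0
Row 2: (-28)·x + (32)·1 + (-16)·z = 0
Row 3: (-40)·x + (56)·1 + (-28)·z = 0
Solving gives x = 0, z = 2.
Check: B·(0, 1, 2) = (0, 3, 6) = 3·(0, 1, 2).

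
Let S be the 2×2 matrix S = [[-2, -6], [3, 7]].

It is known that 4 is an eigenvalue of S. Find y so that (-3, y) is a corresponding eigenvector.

3

We need (S - 4I)v = 0.
S - 4I = [[-6, -6], [3, 3]].
Row 1: (-6)·-3 + (-6)·y = 0
Row 2: (3)·-3 + (3)·y = 0
Solving gives y = 3.
Check: S·(-3, 3) = (-12, 12) = 4·(-3, 3).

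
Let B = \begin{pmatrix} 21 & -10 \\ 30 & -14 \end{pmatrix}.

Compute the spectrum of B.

1, 6

det(B - λI) = (21 - λ)(-14 - λ) - (-10)·(30) = λ^2 - 7λ + 6.
This factors as (λ - 1)·(λ - 6) = 0.
Eigenvalues: 1, 6.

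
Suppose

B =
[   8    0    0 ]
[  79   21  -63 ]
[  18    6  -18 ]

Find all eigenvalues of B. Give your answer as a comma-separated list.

0, 3, 8

The characteristic polynomial is p(t) = det(tI - B).
Expanding the 3×3 determinant: p(t) = t^3 - 11t^2 + 24t.
Try t = 8: p(8) = 0, so 8 is a root.
Dividing by (t - 8) leaves t^2 - 3t.
The quadratic factors as t·(t - 3).
Eigenvalues: 0, 3, 8.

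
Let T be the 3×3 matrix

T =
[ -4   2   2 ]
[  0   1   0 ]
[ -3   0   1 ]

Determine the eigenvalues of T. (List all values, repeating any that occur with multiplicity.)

-2, -1, 1

Set up det(μI - T) = 0.
Expanding along the first row, p(μ) = μ^3 + 2μ^2 - μ - 2.
Try μ = 1: p(1) = 0, so 1 is a root.
Dividing by (μ - 1) leaves μ^2 + 3μ + 2.
The quadratic factors as (μ + 2)·(μ + 1).
Eigenvalues: -2, -1, 1.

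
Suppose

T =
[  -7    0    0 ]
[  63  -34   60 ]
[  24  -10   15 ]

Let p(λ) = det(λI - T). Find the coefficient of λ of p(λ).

p(λ) = λ^3 + 26λ^2 + 223λ + 630.
The coefficient of λ is 223.

223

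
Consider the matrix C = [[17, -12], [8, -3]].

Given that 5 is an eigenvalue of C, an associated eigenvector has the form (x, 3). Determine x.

3

We need (C - 5I)v = 0.
C - 5I = [[12, -12], [8, -8]].
Row 1: (12)·x + (-12)·3 = 0
Row 2: (8)·x + (-8)·3 = 0
Solving gives x = 3.
Check: C·(3, 3) = (15, 15) = 5·(3, 3).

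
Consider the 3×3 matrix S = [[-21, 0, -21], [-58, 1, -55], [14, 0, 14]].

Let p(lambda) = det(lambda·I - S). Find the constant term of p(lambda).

0

p(lambda) = lambda^3 + 6·lambda^2 - 7·lambda.
The constant term is 0.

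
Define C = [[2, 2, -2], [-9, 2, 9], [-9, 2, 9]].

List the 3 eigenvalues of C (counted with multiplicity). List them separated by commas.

0, 2, 11

The characteristic polynomial is p(λ) = det(λI - C).
Cofactor expansion gives p(λ) = λ^3 - 13λ^2 + 22λ.
Since p(11) = 0, λ = 11 is a root.
Dividing by (λ - 11) leaves λ^2 - 2λ.
The quadratic factors as λ·(λ - 2).
Eigenvalues: 0, 2, 11.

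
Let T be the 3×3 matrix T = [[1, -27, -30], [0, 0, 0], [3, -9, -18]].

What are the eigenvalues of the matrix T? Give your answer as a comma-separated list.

Compute the characteristic polynomial p(r) = det(rI - T).
Cofactor expansion gives p(r) = r^3 + 17r^2 + 72r.
Since p(0) = 0, r = 0 is a root.
Dividing by r leaves r^2 + 17r + 72.
The quadratic factors as (r + 9)·(r + 8).
Eigenvalues: -9, -8, 0.

-9, -8, 0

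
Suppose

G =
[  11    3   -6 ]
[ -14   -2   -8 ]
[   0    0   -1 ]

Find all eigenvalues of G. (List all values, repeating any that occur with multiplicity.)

Compute the characteristic polynomial p(r) = det(rI - G).
Expanding the 3×3 determinant: p(r) = r^3 - 8r^2 + 11r + 20.
Since p(4) = 0, r = 4 is a root.
Factor out (r - 4): p(r) = (r - 4)·(r^2 - 4r - 5).
The quadratic factors as (r + 1)·(r - 5).
Eigenvalues: -1, 4, 5.

-1, 4, 5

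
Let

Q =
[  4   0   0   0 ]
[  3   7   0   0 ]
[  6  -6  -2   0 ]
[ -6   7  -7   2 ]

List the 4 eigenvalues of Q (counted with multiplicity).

Q is lower triangular, so its eigenvalues are the diagonal entries.
Diagonal: 4, 7, -2, 2.

-2, 2, 4, 7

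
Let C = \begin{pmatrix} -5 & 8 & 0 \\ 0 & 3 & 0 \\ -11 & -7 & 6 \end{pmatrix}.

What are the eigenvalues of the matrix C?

The characteristic polynomial is p(s) = det(sI - C).
Expanding the 3×3 determinant: p(s) = s^3 - 4s^2 - 27s + 90.
Rational-root test: s = -5 gives p(-5) = 0.
Dividing by (s + 5) leaves s^2 - 9s + 18.
The quadratic factors as (s - 3)·(s - 6).
Eigenvalues: -5, 3, 6.

-5, 3, 6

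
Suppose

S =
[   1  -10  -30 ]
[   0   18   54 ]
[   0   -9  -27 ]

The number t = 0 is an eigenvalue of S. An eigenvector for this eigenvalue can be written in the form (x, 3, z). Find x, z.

0, -1

We need (S)v = 0.
S = [[1, -10, -30], [0, 18, 54], [0, -9, -27]].
Row 1: (1)·x + (-10)·3 + (-30)·z = 0
Row 2: (0)·x + (18)·3 + (54)·z = 0
Row 3: (0)·x + (-9)·3 + (-27)·z = 0
Solving gives x = 0, z = -1.
Check: S·(0, 3, -1) = (0, 0, 0) = 0·(0, 3, -1).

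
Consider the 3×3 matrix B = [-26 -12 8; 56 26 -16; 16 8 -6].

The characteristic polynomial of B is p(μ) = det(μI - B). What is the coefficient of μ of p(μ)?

p(μ) = μ^3 + 6μ^2 - 4μ - 24.
The coefficient of μ is -4.

-4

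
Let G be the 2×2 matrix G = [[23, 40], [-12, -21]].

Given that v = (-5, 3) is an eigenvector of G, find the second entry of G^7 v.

-3

First find the eigenvalue: Gv = (5, -3) = -1·(-5, 3), so λ = -1.
Then G^7 v = λ^7·v = (-1)^7·(-5, 3) = -1·(-5, 3) = (5, -3).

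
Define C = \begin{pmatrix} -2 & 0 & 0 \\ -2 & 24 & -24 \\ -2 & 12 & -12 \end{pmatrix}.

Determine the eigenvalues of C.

-2, 0, 12

Set up det(sI - C) = 0.
Cofactor expansion gives p(s) = s^3 - 10s^2 - 24s.
Rational-root test: s = 0 gives p(0) = 0.
Factor out s: p(s) = s·(s^2 - 10s - 24).
The quadratic factors as (s + 2)·(s - 12).
Eigenvalues: -2, 0, 12.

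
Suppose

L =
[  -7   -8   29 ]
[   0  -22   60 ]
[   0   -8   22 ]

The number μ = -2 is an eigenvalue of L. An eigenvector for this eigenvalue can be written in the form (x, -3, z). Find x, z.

We need (L + 2I)v = 0.
L + 2I = [[-5, -8, 29], [0, -20, 60], [0, -8, 24]].
Row 1: (-5)·x + (-8)·-3 + (29)·z = 0
Row 2: (0)·x + (-20)·-3 + (60)·z = 0
Row 3: (0)·x + (-8)·-3 + (24)·z = 0
Solving gives x = -1, z = -1.
Check: L·(-1, -3, -1) = (2, 6, 2) = -2·(-1, -3, -1).

-1, -1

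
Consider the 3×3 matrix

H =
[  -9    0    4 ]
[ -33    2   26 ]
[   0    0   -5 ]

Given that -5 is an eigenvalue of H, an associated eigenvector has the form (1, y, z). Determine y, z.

1, 1

We need (H + 5I)v = 0.
H + 5I = [[-4, 0, 4], [-33, 7, 26], [0, 0, 0]].
Row 1: (-4)·1 + (0)·y + (4)·z = 0
Row 2: (-33)·1 + (7)·y + (26)·z = 0
Row 3: (0)·1 + (0)·y + (0)·z = 0
Solving gives y = 1, z = 1.
Check: H·(1, 1, 1) = (-5, -5, -5) = -5·(1, 1, 1).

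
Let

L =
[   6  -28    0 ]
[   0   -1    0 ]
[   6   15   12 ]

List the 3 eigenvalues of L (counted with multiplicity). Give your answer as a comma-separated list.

The characteristic polynomial is p(μ) = det(μI - L).
Expanding the 3×3 determinant: p(μ) = μ^3 - 17μ^2 + 54μ + 72.
Try μ = -1: p(-1) = 0, so -1 is a root.
Factor out (μ + 1): p(μ) = (μ + 1)·(μ^2 - 18μ + 72).
The quadratic factors as (μ - 6)·(μ - 12).
Eigenvalues: -1, 6, 12.

-1, 6, 12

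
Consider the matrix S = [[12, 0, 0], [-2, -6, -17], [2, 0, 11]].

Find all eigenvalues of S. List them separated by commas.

-6, 11, 12

Compute the characteristic polynomial p(t) = det(tI - S).
Expanding along the first row, p(t) = t^3 - 17t^2 - 6t + 792.
Try t = -6: p(-6) = 0, so -6 is a root.
Dividing by (t + 6) leaves t^2 - 23t + 132.
The quadratic factors as (t - 11)·(t - 12).
Eigenvalues: -6, 11, 12.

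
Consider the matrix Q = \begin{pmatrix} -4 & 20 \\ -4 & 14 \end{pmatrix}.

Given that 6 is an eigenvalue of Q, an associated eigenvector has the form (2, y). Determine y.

1

We need (Q - 6I)v = 0.
Q - 6I = [[-10, 20], [-4, 8]].
Row 1: (-10)·2 + (20)·y = 0
Row 2: (-4)·2 + (8)·y = 0
Solving gives y = 1.
Check: Q·(2, 1) = (12, 6) = 6·(2, 1).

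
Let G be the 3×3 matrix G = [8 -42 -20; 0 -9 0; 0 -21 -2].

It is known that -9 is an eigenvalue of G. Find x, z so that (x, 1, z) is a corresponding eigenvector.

6, 3

We need (G + 9I)v = 0.
G + 9I = [[17, -42, -20], [0, 0, 0], [0, -21, 7]].
Row 1: (17)·x + (-42)·1 + (-20)·z = 0
Row 2: (0)·x + (0)·1 + (0)·z = 0
Row 3: (0)·x + (-21)·1 + (7)·z = 0
Solving gives x = 6, z = 3.
Check: G·(6, 1, 3) = (-54, -9, -27) = -9·(6, 1, 3).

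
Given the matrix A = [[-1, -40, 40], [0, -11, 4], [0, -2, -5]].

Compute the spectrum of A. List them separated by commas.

Compute the characteristic polynomial p(t) = det(tI - A).
Expanding the 3×3 determinant: p(t) = t^3 + 17t^2 + 79t + 63.
Since p(-1) = 0, t = -1 is a root.
Dividing by (t + 1) leaves t^2 + 16t + 63.
The quadratic factors as (t + 9)·(t + 7).
Eigenvalues: -9, -7, -1.

-9, -7, -1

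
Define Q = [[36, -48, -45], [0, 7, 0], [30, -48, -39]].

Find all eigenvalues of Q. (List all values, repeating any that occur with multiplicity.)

-9, 6, 7

Set up det(tI - Q) = 0.
Expanding along the first row, p(t) = t^3 - 4t^2 - 75t + 378.
Since p(7) = 0, t = 7 is a root.
Factor out (t - 7): p(t) = (t - 7)·(t^2 + 3t - 54).
The quadratic factors as (t + 9)·(t - 6).
Eigenvalues: -9, 6, 7.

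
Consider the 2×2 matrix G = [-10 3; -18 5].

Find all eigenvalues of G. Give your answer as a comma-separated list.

det(G - tI) = (-10 - t)(5 - t) - (3)·(-18) = t^2 + 5t + 4.
This factors as (t + 4)·(t + 1) = 0.
Eigenvalues: -4, -1.

-4, -1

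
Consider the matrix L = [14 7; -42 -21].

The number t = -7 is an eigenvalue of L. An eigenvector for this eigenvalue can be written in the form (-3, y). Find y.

We need (L + 7I)v = 0.
L + 7I = [[21, 7], [-42, -14]].
Row 1: (21)·-3 + (7)·y = 0
Row 2: (-42)·-3 + (-14)·y = 0
Solving gives y = 9.
Check: L·(-3, 9) = (21, -63) = -7·(-3, 9).

9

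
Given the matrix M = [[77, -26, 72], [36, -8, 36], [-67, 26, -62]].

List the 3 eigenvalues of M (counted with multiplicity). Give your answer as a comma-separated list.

-8, 5, 10

Set up det(λI - M) = 0.
Expanding along the first row, p(λ) = λ^3 - 7λ^2 - 70λ + 400.
Since p(-8) = 0, λ = -8 is a root.
Factor out (λ + 8): p(λ) = (λ + 8)·(λ^2 - 15λ + 50).
The quadratic factors as (λ - 5)·(λ - 10).
Eigenvalues: -8, 5, 10.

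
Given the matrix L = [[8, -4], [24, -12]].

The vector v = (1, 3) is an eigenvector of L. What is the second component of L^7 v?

-49152

First find the eigenvalue: Lv = (-4, -12) = -4·(1, 3), so λ = -4.
Then L^7 v = λ^7·v = (-4)^7·(1, 3) = -16384·(1, 3) = (-16384, -49152).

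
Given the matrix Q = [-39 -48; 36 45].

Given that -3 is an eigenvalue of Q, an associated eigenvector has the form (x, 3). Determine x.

We need (Q + 3I)v = 0.
Q + 3I = [[-36, -48], [36, 48]].
Row 1: (-36)·x + (-48)·3 = 0
Row 2: (36)·x + (48)·3 = 0
Solving gives x = -4.
Check: Q·(-4, 3) = (12, -9) = -3·(-4, 3).

-4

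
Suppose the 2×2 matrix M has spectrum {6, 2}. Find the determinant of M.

12

det(M) is the product of the eigenvalues: (6) · (2) = 12.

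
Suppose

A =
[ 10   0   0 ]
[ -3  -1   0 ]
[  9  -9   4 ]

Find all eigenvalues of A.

A is lower triangular, so its eigenvalues are the diagonal entries.
Diagonal: 10, -1, 4.

-1, 4, 10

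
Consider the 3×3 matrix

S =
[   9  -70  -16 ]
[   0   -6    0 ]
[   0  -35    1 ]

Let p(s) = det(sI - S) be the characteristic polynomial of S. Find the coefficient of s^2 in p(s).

-4

The coefficient of s^2 of det(sI - S) is −trace(S).
trace(S) = (9) + (-6) + (1) = 4, so the coefficient is -4.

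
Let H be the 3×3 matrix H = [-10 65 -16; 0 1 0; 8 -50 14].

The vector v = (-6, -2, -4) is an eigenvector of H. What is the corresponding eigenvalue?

Compute Hv: H·(-6, -2, -4) = (-6, -2, -4).
Since Hv = λv, compare component 1: -6 = λ·-6, so λ = 1.

1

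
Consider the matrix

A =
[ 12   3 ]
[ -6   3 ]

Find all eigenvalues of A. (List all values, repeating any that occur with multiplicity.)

6, 9

det(A - sI) = (12 - s)(3 - s) - (3)·(-6) = s^2 - 15s + 54.
This factors as (s - 6)·(s - 9) = 0.
Eigenvalues: 6, 9.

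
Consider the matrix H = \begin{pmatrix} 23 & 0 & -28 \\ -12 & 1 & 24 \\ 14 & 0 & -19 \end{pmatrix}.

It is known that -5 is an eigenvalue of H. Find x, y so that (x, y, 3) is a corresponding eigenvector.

We need (H + 5I)v = 0.
H + 5I = [[28, 0, -28], [-12, 6, 24], [14, 0, -14]].
Row 1: (28)·x + (0)·y + (-28)·3 = 0
Row 2: (-12)·x + (6)·y + (24)·3 = 0
Row 3: (14)·x + (0)·y + (-14)·3 = 0
Solving gives x = 3, y = -6.
Check: H·(3, -6, 3) = (-15, 30, -15) = -5·(3, -6, 3).

3, -6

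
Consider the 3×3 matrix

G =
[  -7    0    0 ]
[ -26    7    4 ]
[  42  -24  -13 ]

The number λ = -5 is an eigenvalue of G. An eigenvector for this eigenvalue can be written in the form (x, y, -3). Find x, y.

0, 1

We need (G + 5I)v = 0.
G + 5I = [[-2, 0, 0], [-26, 12, 4], [42, -24, -8]].
Row 1: (-2)·x + (0)·y + (0)·-3 = 0
Row 2: (-26)·x + (12)·y + (4)·-3 = 0
Row 3: (42)·x + (-24)·y + (-8)·-3 = 0
Solving gives x = 0, y = 1.
Check: G·(0, 1, -3) = (0, -5, 15) = -5·(0, 1, -3).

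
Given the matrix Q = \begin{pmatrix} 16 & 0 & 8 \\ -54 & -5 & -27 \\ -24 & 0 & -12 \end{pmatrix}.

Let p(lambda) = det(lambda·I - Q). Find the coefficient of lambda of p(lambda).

-20

p(lambda) = lambda^3 + lambda^2 - 20·lambda.
The coefficient of lambda is -20.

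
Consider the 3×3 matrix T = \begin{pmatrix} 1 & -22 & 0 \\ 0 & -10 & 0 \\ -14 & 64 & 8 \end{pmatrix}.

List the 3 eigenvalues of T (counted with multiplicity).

-10, 1, 8

Compute the characteristic polynomial p(μ) = det(μI - T).
Cofactor expansion gives p(μ) = μ^3 + μ^2 - 82μ + 80.
Rational-root test: μ = 1 gives p(1) = 0.
Factor out (μ - 1): p(μ) = (μ - 1)·(μ^2 + 2μ - 80).
The quadratic factors as (μ + 10)·(μ - 8).
Eigenvalues: -10, 1, 8.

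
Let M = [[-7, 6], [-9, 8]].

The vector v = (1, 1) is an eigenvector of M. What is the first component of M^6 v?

First find the eigenvalue: Mv = (-1, -1) = -1·(1, 1), so λ = -1.
Then M^6 v = λ^6·v = (-1)^6·(1, 1) = 1·(1, 1) = (1, 1).

1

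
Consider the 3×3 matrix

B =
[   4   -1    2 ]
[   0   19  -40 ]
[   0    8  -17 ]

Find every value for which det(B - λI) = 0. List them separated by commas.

-1, 3, 4

Compute the characteristic polynomial p(λ) = det(λI - B).
Expanding the 3×3 determinant: p(λ) = λ^3 - 6λ^2 + 5λ + 12.
Try λ = -1: p(-1) = 0, so -1 is a root.
Factor out (λ + 1): p(λ) = (λ + 1)·(λ^2 - 7λ + 12).
The quadratic factors as (λ - 3)·(λ - 4).
Eigenvalues: -1, 3, 4.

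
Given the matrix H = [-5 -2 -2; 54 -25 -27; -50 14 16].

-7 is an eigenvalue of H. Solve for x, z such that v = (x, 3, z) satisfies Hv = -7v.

-1, -4

We need (H + 7I)v = 0.
H + 7I = [[2, -2, -2], [54, -18, -27], [-50, 14, 23]].
Row 1: (2)·x + (-2)·3 + (-2)·z = 0
Row 2: (54)·x + (-18)·3 + (-27)·z = 0
Row 3: (-50)·x + (14)·3 + (23)·z = 0
Solving gives x = -1, z = -4.
Check: H·(-1, 3, -4) = (7, -21, 28) = -7·(-1, 3, -4).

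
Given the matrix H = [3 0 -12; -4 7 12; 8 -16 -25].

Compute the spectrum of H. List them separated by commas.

Compute the characteristic polynomial p(lambda) = det(lambda·I - H).
Expanding the 3×3 determinant: p(lambda) = lambda^3 + 15·lambda^2 + 59·lambda + 45.
Since p(-9) = 0, lambda = -9 is a root.
Factor out (lambda + 9): p(lambda) = (lambda + 9)·(lambda^2 + 6·lambda + 5).
The quadratic factors as (lambda + 5)·(lambda + 1).
Eigenvalues: -9, -5, -1.

-9, -5, -1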